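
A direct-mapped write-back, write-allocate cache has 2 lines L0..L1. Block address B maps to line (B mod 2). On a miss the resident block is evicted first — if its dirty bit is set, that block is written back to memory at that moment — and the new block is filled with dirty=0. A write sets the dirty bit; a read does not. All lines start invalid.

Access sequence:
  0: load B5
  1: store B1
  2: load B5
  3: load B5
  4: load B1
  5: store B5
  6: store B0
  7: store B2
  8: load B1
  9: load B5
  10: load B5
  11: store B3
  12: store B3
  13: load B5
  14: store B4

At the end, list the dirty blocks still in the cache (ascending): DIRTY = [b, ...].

DIRTY = [4]

0: R B5 → L1 miss [-]
1: W B1 → L1 miss [D]
2: R B5 → L1 miss wb→B1 [-]
3: R B5 → L1 hit [-]
4: R B1 → L1 miss [-]
5: W B5 → L1 miss [D]
6: W B0 → L0 miss [D]
7: W B2 → L0 miss wb→B0 [D]
8: R B1 → L1 miss wb→B5 [-]
9: R B5 → L1 miss [-]
10: R B5 → L1 hit [-]
11: W B3 → L1 miss [D]
12: W B3 → L1 hit [D]
13: R B5 → L1 miss wb→B3 [-]
14: W B4 → L0 miss wb→B2 [D]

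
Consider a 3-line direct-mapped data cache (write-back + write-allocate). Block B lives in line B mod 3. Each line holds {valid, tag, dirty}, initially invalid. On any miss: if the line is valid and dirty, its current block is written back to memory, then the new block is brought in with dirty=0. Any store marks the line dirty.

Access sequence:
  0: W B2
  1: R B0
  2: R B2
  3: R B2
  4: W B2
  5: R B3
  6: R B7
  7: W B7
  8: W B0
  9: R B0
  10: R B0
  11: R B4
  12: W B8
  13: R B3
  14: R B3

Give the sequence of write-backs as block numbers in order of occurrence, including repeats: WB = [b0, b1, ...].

WB = [7, 2, 0]

  0 | W B2 → L2 miss [D]
  1 | R B0 → L0 miss [-]
  2 | R B2 → L2 hit [D]
  3 | R B2 → L2 hit [D]
  4 | W B2 → L2 hit [D]
  5 | R B3 → L0 miss [-]
  6 | R B7 → L1 miss [-]
  7 | W B7 → L1 hit [D]
  8 | W B0 → L0 miss [D]
  9 | R B0 → L0 hit [D]
  10 | R B0 → L0 hit [D]
  11 | R B4 → L1 miss wb→B7 [-]
  12 | W B8 → L2 miss wb→B2 [D]
  13 | R B3 → L0 miss wb→B0 [-]
  14 | R B3 → L0 hit [-]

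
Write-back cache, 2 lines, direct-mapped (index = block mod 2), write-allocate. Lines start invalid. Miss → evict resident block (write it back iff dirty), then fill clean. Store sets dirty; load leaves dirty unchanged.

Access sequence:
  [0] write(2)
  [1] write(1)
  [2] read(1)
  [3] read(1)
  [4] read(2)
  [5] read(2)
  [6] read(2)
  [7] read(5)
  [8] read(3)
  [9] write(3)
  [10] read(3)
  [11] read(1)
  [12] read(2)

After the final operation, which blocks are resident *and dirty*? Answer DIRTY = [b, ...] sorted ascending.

DIRTY = [2]

0: W B2 -> L0 miss  d=D]
1: W B1 -> L1 miss  d=D]
2: R B1 -> L1 hit  d=D]
3: R B1 -> L1 hit  d=D]
4: R B2 -> L0 hit  d=D]
5: R B2 -> L0 hit  d=D]
6: R B2 -> L0 hit  d=D]
7: R B5 -> L1 miss wb->B1  d=-]
8: R B3 -> L1 miss  d=-]
9: W B3 -> L1 hit  d=D]
10: R B3 -> L1 hit  d=D]
11: R B1 -> L1 miss wb->B3  d=-]
12: R B2 -> L0 hit  d=D]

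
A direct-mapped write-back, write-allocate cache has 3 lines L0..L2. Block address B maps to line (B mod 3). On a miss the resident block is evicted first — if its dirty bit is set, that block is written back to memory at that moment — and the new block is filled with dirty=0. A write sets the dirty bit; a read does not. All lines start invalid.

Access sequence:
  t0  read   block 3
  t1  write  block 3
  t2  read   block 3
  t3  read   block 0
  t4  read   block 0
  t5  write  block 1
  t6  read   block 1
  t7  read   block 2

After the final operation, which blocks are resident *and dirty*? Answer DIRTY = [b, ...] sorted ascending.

0: R B3 → L0 miss [-]
1: W B3 → L0 hit [D]
2: R B3 → L0 hit [D]
3: R B0 → L0 miss wb→B3 [-]
4: R B0 → L0 hit [-]
5: W B1 → L1 miss [D]
6: R B1 → L1 hit [D]
7: R B2 → L2 miss [-]

DIRTY = [1]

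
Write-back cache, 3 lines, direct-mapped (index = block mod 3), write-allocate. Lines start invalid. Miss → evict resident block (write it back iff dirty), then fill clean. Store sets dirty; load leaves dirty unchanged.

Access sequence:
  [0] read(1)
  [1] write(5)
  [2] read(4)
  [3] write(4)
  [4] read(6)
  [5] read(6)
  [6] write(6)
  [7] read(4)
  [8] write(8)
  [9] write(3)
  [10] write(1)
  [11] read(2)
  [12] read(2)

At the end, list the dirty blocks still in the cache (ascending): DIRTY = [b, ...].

DIRTY = [1, 3]

0: R B1 → L1 miss [-]
1: W B5 → L2 miss [D]
2: R B4 → L1 miss [-]
3: W B4 → L1 hit [D]
4: R B6 → L0 miss [-]
5: R B6 → L0 hit [-]
6: W B6 → L0 hit [D]
7: R B4 → L1 hit [D]
8: W B8 → L2 miss wb→B5 [D]
9: W B3 → L0 miss wb→B6 [D]
10: W B1 → L1 miss wb→B4 [D]
11: R B2 → L2 miss wb→B8 [-]
12: R B2 → L2 hit [-]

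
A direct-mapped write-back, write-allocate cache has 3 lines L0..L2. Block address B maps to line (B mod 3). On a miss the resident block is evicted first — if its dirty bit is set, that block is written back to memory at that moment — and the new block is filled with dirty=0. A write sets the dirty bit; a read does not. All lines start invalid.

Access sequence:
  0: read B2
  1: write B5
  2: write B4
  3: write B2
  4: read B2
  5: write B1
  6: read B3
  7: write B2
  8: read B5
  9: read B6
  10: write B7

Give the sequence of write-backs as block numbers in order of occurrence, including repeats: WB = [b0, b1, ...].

WB = [5, 4, 2, 1]

  0 | R B2 → L2 miss [-]
  1 | W B5 → L2 miss [D]
  2 | W B4 → L1 miss [D]
  3 | W B2 → L2 miss wb→B5 [D]
  4 | R B2 → L2 hit [D]
  5 | W B1 → L1 miss wb→B4 [D]
  6 | R B3 → L0 miss [-]
  7 | W B2 → L2 hit [D]
  8 | R B5 → L2 miss wb→B2 [-]
  9 | R B6 → L0 miss [-]
  10 | W B7 → L1 miss wb→B1 [D]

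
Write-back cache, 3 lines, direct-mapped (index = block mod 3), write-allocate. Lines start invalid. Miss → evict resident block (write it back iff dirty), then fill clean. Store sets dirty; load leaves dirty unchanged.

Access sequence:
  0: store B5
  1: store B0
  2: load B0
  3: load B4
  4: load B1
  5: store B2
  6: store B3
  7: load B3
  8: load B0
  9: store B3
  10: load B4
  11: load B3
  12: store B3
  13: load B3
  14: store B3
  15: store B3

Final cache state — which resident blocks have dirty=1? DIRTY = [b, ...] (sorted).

DIRTY = [2, 3]

  0 | W B5 → L2 miss [D]
  1 | W B0 → L0 miss [D]
  2 | R B0 → L0 hit [D]
  3 | R B4 → L1 miss [-]
  4 | R B1 → L1 miss [-]
  5 | W B2 → L2 miss wb→B5 [D]
  6 | W B3 → L0 miss wb→B0 [D]
  7 | R B3 → L0 hit [D]
  8 | R B0 → L0 miss wb→B3 [-]
  9 | W B3 → L0 miss [D]
  10 | R B4 → L1 miss [-]
  11 | R B3 → L0 hit [D]
  12 | W B3 → L0 hit [D]
  13 | R B3 → L0 hit [D]
  14 | W B3 → L0 hit [D]
  15 | W B3 → L0 hit [D]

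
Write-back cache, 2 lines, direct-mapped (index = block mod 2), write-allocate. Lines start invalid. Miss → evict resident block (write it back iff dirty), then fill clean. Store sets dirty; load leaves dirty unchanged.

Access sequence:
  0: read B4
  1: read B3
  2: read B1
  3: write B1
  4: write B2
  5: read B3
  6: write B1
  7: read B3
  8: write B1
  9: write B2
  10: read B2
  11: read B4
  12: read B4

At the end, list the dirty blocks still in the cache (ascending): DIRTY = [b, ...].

  0 | R B4 → L0 miss [-]
  1 | R B3 → L1 miss [-]
  2 | R B1 → L1 miss [-]
  3 | W B1 → L1 hit [D]
  4 | W B2 → L0 miss [D]
  5 | R B3 → L1 miss wb→B1 [-]
  6 | W B1 → L1 miss [D]
  7 | R B3 → L1 miss wb→B1 [-]
  8 | W B1 → L1 miss [D]
  9 | W B2 → L0 hit [D]
  10 | R B2 → L0 hit [D]
  11 | R B4 → L0 miss wb→B2 [-]
  12 | R B4 → L0 hit [-]

DIRTY = [1]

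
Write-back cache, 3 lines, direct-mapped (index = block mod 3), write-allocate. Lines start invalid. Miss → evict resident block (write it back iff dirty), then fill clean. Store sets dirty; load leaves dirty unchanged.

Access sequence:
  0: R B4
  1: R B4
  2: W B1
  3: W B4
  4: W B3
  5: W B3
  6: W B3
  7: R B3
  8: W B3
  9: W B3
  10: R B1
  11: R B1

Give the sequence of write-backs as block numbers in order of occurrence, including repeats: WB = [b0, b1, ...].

WB = [1, 4]

0: R B4 -> L1 miss  d=-]
1: R B4 -> L1 hit  d=-]
2: W B1 -> L1 miss  d=D]
3: W B4 -> L1 miss wb->B1  d=D]
4: W B3 -> L0 miss  d=D]
5: W B3 -> L0 hit  d=D]
6: W B3 -> L0 hit  d=D]
7: R B3 -> L0 hit  d=D]
8: W B3 -> L0 hit  d=D]
9: W B3 -> L0 hit  d=D]
10: R B1 -> L1 miss wb->B4  d=-]
11: R B1 -> L1 hit  d=-]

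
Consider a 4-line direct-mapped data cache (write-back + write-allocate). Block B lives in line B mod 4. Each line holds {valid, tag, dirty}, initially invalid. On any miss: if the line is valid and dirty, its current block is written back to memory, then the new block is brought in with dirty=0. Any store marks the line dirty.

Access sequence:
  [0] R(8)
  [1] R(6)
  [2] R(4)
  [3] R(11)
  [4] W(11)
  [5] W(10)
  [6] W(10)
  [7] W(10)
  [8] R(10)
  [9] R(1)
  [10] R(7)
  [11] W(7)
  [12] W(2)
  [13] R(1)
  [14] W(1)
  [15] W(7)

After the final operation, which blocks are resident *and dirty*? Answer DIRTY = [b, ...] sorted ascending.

  0 | R B8 → L0 miss [-]
  1 | R B6 → L2 miss [-]
  2 | R B4 → L0 miss [-]
  3 | R B11 → L3 miss [-]
  4 | W B11 → L3 hit [D]
  5 | W B10 → L2 miss [D]
  6 | W B10 → L2 hit [D]
  7 | W B10 → L2 hit [D]
  8 | R B10 → L2 hit [D]
  9 | R B1 → L1 miss [-]
  10 | R B7 → L3 miss wb→B11 [-]
  11 | W B7 → L3 hit [D]
  12 | W B2 → L2 miss wb→B10 [D]
  13 | R B1 → L1 hit [-]
  14 | W B1 → L1 hit [D]
  15 | W B7 → L3 hit [D]

DIRTY = [1, 2, 7]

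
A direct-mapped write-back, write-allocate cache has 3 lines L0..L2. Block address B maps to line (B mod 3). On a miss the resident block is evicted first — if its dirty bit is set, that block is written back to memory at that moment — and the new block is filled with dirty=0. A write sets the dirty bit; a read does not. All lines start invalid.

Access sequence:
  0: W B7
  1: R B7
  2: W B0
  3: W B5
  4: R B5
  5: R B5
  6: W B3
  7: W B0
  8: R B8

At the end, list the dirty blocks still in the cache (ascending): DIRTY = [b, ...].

0: W B7 → L1 miss [D]
1: R B7 → L1 hit [D]
2: W B0 → L0 miss [D]
3: W B5 → L2 miss [D]
4: R B5 → L2 hit [D]
5: R B5 → L2 hit [D]
6: W B3 → L0 miss wb→B0 [D]
7: W B0 → L0 miss wb→B3 [D]
8: R B8 → L2 miss wb→B5 [-]

DIRTY = [0, 7]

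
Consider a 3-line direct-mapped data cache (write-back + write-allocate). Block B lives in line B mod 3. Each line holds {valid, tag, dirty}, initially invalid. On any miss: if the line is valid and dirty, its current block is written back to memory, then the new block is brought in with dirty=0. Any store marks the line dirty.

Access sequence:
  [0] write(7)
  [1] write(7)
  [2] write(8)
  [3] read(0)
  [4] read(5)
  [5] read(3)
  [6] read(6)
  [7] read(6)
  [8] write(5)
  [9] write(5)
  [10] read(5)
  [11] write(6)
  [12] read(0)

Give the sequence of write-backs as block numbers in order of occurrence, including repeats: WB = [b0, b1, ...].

WB = [8, 6]

  0 | W B7 → L1 miss [D]
  1 | W B7 → L1 hit [D]
  2 | W B8 → L2 miss [D]
  3 | R B0 → L0 miss [-]
  4 | R B5 → L2 miss wb→B8 [-]
  5 | R B3 → L0 miss [-]
  6 | R B6 → L0 miss [-]
  7 | R B6 → L0 hit [-]
  8 | W B5 → L2 hit [D]
  9 | W B5 → L2 hit [D]
  10 | R B5 → L2 hit [D]
  11 | W B6 → L0 hit [D]
  12 | R B0 → L0 miss wb→B6 [-]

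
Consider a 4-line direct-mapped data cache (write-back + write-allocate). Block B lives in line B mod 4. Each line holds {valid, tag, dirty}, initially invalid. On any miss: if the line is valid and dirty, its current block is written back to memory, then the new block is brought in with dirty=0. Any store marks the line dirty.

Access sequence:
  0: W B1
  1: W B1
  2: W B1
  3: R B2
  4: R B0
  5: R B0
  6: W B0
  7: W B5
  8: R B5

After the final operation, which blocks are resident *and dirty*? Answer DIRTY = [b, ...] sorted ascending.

0: W B1 → L1 miss [D]
1: W B1 → L1 hit [D]
2: W B1 → L1 hit [D]
3: R B2 → L2 miss [-]
4: R B0 → L0 miss [-]
5: R B0 → L0 hit [-]
6: W B0 → L0 hit [D]
7: W B5 → L1 miss wb→B1 [D]
8: R B5 → L1 hit [D]

DIRTY = [0, 5]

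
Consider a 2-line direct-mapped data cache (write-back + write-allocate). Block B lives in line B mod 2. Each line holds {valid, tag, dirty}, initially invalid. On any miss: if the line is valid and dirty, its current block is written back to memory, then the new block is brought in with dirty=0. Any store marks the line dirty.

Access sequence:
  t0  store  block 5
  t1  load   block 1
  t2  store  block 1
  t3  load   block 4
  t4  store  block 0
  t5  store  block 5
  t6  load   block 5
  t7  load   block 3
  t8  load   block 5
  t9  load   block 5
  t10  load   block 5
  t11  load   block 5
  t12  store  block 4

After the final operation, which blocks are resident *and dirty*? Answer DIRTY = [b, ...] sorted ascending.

DIRTY = [4]

0: W B5 -> L1 miss  d=D]
1: R B1 -> L1 miss wb->B5  d=-]
2: W B1 -> L1 hit  d=D]
3: R B4 -> L0 miss  d=-]
4: W B0 -> L0 miss  d=D]
5: W B5 -> L1 miss wb->B1  d=D]
6: R B5 -> L1 hit  d=D]
7: R B3 -> L1 miss wb->B5  d=-]
8: R B5 -> L1 miss  d=-]
9: R B5 -> L1 hit  d=-]
10: R B5 -> L1 hit  d=-]
11: R B5 -> L1 hit  d=-]
12: W B4 -> L0 miss wb->B0  d=D]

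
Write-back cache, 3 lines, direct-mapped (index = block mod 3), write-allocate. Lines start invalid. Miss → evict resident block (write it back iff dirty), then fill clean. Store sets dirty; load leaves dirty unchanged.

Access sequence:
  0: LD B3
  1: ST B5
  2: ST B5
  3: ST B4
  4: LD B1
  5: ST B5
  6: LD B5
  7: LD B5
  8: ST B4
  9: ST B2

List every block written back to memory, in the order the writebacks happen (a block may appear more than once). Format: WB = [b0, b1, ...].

  0 | R B3 → L0 miss [-]
  1 | W B5 → L2 miss [D]
  2 | W B5 → L2 hit [D]
  3 | W B4 → L1 miss [D]
  4 | R B1 → L1 miss wb→B4 [-]
  5 | W B5 → L2 hit [D]
  6 | R B5 → L2 hit [D]
  7 | R B5 → L2 hit [D]
  8 | W B4 → L1 miss [D]
  9 | W B2 → L2 miss wb→B5 [D]

WB = [4, 5]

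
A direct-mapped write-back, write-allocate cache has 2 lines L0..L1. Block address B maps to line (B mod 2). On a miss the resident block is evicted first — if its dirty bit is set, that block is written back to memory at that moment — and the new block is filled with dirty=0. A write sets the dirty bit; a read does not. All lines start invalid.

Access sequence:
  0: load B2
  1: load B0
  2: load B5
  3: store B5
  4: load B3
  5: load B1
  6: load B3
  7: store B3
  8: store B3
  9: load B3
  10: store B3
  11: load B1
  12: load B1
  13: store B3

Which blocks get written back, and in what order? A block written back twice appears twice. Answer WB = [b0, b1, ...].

  0 | R B2 → L0 miss [-]
  1 | R B0 → L0 miss [-]
  2 | R B5 → L1 miss [-]
  3 | W B5 → L1 hit [D]
  4 | R B3 → L1 miss wb→B5 [-]
  5 | R B1 → L1 miss [-]
  6 | R B3 → L1 miss [-]
  7 | W B3 → L1 hit [D]
  8 | W B3 → L1 hit [D]
  9 | R B3 → L1 hit [D]
  10 | W B3 → L1 hit [D]
  11 | R B1 → L1 miss wb→B3 [-]
  12 | R B1 → L1 hit [-]
  13 | W B3 → L1 miss [D]

WB = [5, 3]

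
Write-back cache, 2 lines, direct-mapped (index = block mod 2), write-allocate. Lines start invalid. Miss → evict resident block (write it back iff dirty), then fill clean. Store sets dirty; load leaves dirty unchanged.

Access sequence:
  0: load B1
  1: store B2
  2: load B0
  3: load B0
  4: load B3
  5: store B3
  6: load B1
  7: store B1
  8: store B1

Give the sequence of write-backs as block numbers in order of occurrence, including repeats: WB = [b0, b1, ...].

WB = [2, 3]

0: R B1 -> L1 miss  d=-]
1: W B2 -> L0 miss  d=D]
2: R B0 -> L0 miss wb->B2  d=-]
3: R B0 -> L0 hit  d=-]
4: R B3 -> L1 miss  d=-]
5: W B3 -> L1 hit  d=D]
6: R B1 -> L1 miss wb->B3  d=-]
7: W B1 -> L1 hit  d=D]
8: W B1 -> L1 hit  d=D]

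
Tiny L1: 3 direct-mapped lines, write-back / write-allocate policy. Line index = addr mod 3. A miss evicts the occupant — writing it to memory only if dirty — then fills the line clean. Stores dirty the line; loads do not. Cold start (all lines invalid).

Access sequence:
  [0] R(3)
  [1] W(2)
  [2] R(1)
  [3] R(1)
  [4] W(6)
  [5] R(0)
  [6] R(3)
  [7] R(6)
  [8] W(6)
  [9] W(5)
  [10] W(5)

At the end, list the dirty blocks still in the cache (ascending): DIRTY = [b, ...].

DIRTY = [5, 6]

0: R B3 → L0 miss [-]
1: W B2 → L2 miss [D]
2: R B1 → L1 miss [-]
3: R B1 → L1 hit [-]
4: W B6 → L0 miss [D]
5: R B0 → L0 miss wb→B6 [-]
6: R B3 → L0 miss [-]
7: R B6 → L0 miss [-]
8: W B6 → L0 hit [D]
9: W B5 → L2 miss wb→B2 [D]
10: W B5 → L2 hit [D]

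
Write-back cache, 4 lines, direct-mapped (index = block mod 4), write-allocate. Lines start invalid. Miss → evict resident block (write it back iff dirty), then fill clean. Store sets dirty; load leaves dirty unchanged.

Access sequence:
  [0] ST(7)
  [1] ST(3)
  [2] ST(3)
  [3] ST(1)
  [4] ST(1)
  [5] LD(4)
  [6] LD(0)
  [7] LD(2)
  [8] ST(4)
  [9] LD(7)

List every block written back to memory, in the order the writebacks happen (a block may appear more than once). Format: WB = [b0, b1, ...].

0: W B7 → L3 miss [D]
1: W B3 → L3 miss wb→B7 [D]
2: W B3 → L3 hit [D]
3: W B1 → L1 miss [D]
4: W B1 → L1 hit [D]
5: R B4 → L0 miss [-]
6: R B0 → L0 miss [-]
7: R B2 → L2 miss [-]
8: W B4 → L0 miss [D]
9: R B7 → L3 miss wb→B3 [-]

WB = [7, 3]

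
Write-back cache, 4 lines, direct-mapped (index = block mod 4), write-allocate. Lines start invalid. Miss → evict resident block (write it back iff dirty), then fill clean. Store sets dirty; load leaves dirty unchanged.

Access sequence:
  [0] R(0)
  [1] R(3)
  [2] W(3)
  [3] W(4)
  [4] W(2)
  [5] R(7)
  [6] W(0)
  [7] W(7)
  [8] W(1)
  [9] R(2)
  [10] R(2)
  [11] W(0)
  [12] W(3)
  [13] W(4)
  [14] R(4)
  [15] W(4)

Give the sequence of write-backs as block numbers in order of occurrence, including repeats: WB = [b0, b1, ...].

0: R B0 → L0 miss [-]
1: R B3 → L3 miss [-]
2: W B3 → L3 hit [D]
3: W B4 → L0 miss [D]
4: W B2 → L2 miss [D]
5: R B7 → L3 miss wb→B3 [-]
6: W B0 → L0 miss wb→B4 [D]
7: W B7 → L3 hit [D]
8: W B1 → L1 miss [D]
9: R B2 → L2 hit [D]
10: R B2 → L2 hit [D]
11: W B0 → L0 hit [D]
12: W B3 → L3 miss wb→B7 [D]
13: W B4 → L0 miss wb→B0 [D]
14: R B4 → L0 hit [D]
15: W B4 → L0 hit [D]

WB = [3, 4, 7, 0]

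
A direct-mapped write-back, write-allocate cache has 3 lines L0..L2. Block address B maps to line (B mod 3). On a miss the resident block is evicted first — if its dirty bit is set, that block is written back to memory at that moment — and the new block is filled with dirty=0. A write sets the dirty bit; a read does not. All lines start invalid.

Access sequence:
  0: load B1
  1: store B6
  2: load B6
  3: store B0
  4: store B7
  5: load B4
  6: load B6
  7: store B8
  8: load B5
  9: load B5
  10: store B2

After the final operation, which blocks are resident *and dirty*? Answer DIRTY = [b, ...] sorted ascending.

DIRTY = [2]

0: R B1 → L1 miss [-]
1: W B6 → L0 miss [D]
2: R B6 → L0 hit [D]
3: W B0 → L0 miss wb→B6 [D]
4: W B7 → L1 miss [D]
5: R B4 → L1 miss wb→B7 [-]
6: R B6 → L0 miss wb→B0 [-]
7: W B8 → L2 miss [D]
8: R B5 → L2 miss wb→B8 [-]
9: R B5 → L2 hit [-]
10: W B2 → L2 miss [D]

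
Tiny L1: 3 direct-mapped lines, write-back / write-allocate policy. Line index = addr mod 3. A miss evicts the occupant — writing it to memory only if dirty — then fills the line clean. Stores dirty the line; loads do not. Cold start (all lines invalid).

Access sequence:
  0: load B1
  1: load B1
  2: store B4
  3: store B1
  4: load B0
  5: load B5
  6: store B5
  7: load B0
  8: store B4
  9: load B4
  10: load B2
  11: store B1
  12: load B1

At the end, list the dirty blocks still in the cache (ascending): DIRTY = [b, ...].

0: R B1 → L1 miss [-]
1: R B1 → L1 hit [-]
2: W B4 → L1 miss [D]
3: W B1 → L1 miss wb→B4 [D]
4: R B0 → L0 miss [-]
5: R B5 → L2 miss [-]
6: W B5 → L2 hit [D]
7: R B0 → L0 hit [-]
8: W B4 → L1 miss wb→B1 [D]
9: R B4 → L1 hit [D]
10: R B2 → L2 miss wb→B5 [-]
11: W B1 → L1 miss wb→B4 [D]
12: R B1 → L1 hit [D]

DIRTY = [1]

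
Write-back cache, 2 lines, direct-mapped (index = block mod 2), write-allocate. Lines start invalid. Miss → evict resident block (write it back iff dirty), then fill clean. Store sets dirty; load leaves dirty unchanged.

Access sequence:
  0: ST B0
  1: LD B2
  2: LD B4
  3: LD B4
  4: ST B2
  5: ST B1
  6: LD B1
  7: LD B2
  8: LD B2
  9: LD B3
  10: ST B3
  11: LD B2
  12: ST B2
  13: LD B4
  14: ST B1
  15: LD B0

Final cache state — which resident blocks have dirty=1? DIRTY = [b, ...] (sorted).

  0 | W B0 → L0 miss [D]
  1 | R B2 → L0 miss wb→B0 [-]
  2 | R B4 → L0 miss [-]
  3 | R B4 → L0 hit [-]
  4 | W B2 → L0 miss [D]
  5 | W B1 → L1 miss [D]
  6 | R B1 → L1 hit [D]
  7 | R B2 → L0 hit [D]
  8 | R B2 → L0 hit [D]
  9 | R B3 → L1 miss wb→B1 [-]
  10 | W B3 → L1 hit [D]
  11 | R B2 → L0 hit [D]
  12 | W B2 → L0 hit [D]
  13 | R B4 → L0 miss wb→B2 [-]
  14 | W B1 → L1 miss wb→B3 [D]
  15 | R B0 → L0 miss [-]

DIRTY = [1]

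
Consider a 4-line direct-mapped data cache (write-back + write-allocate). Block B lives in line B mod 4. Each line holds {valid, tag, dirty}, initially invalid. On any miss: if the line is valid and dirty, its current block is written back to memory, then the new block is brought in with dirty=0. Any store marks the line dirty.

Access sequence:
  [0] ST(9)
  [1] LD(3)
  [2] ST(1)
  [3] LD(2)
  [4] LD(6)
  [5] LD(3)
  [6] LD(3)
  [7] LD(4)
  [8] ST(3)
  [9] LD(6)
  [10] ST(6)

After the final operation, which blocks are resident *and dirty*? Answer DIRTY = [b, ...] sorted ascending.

0: W B9 → L1 miss [D]
1: R B3 → L3 miss [-]
2: W B1 → L1 miss wb→B9 [D]
3: R B2 → L2 miss [-]
4: R B6 → L2 miss [-]
5: R B3 → L3 hit [-]
6: R B3 → L3 hit [-]
7: R B4 → L0 miss [-]
8: W B3 → L3 hit [D]
9: R B6 → L2 hit [-]
10: W B6 → L2 hit [D]

DIRTY = [1, 3, 6]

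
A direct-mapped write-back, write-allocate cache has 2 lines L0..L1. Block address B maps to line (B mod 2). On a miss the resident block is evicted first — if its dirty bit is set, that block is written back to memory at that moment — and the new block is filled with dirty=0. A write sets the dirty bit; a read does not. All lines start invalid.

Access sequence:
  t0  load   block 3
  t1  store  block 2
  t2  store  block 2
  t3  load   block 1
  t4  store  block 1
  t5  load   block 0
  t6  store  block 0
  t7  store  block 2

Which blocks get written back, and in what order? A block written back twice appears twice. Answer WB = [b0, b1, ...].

0: R B3 -> L1 miss  d=-]
1: W B2 -> L0 miss  d=D]
2: W B2 -> L0 hit  d=D]
3: R B1 -> L1 miss  d=-]
4: W B1 -> L1 hit  d=D]
5: R B0 -> L0 miss wb->B2  d=-]
6: W B0 -> L0 hit  d=D]
7: W B2 -> L0 miss wb->B0  d=D]

WB = [2, 0]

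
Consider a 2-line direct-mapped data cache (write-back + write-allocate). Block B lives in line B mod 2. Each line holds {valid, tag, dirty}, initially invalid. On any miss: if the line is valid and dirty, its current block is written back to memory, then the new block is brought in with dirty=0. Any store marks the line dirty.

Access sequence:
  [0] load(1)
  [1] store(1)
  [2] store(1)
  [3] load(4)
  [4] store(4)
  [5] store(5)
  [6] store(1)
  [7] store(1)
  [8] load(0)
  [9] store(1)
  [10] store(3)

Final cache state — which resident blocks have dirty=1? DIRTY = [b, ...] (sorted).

DIRTY = [3]

0: R B1 -> L1 miss  d=-]
1: W B1 -> L1 hit  d=D]
2: W B1 -> L1 hit  d=D]
3: R B4 -> L0 miss  d=-]
4: W B4 -> L0 hit  d=D]
5: W B5 -> L1 miss wb->B1  d=D]
6: W B1 -> L1 miss wb->B5  d=D]
7: W B1 -> L1 hit  d=D]
8: R B0 -> L0 miss wb->B4  d=-]
9: W B1 -> L1 hit  d=D]
10: W B3 -> L1 miss wb->B1  d=D]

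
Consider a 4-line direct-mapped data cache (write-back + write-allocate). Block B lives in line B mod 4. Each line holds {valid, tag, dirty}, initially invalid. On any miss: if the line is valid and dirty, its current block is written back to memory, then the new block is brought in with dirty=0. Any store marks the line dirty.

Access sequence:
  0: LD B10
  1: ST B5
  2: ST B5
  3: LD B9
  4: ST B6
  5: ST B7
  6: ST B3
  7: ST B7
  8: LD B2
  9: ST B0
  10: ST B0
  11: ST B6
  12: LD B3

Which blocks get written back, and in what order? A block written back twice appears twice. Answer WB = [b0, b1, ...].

  0 | R B10 → L2 miss [-]
  1 | W B5 → L1 miss [D]
  2 | W B5 → L1 hit [D]
  3 | R B9 → L1 miss wb→B5 [-]
  4 | W B6 → L2 miss [D]
  5 | W B7 → L3 miss [D]
  6 | W B3 → L3 miss wb→B7 [D]
  7 | W B7 → L3 miss wb→B3 [D]
  8 | R B2 → L2 miss wb→B6 [-]
  9 | W B0 → L0 miss [D]
  10 | W B0 → L0 hit [D]
  11 | W B6 → L2 miss [D]
  12 | R B3 → L3 miss wb→B7 [-]

WB = [5, 7, 3, 6, 7]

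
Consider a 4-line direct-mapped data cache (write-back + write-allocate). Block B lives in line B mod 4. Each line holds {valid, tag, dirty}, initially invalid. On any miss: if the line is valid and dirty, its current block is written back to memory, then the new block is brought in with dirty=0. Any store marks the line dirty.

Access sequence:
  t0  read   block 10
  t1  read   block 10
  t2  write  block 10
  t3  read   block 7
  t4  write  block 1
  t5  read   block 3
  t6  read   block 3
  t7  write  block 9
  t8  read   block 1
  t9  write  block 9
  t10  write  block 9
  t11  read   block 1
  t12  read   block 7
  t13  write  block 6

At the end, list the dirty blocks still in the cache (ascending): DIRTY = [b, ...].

0: R B10 → L2 miss [-]
1: R B10 → L2 hit [-]
2: W B10 → L2 hit [D]
3: R B7 → L3 miss [-]
4: W B1 → L1 miss [D]
5: R B3 → L3 miss [-]
6: R B3 → L3 hit [-]
7: W B9 → L1 miss wb→B1 [D]
8: R B1 → L1 miss wb→B9 [-]
9: W B9 → L1 miss [D]
10: W B9 → L1 hit [D]
11: R B1 → L1 miss wb→B9 [-]
12: R B7 → L3 miss [-]
13: W B6 → L2 miss wb→B10 [D]

DIRTY = [6]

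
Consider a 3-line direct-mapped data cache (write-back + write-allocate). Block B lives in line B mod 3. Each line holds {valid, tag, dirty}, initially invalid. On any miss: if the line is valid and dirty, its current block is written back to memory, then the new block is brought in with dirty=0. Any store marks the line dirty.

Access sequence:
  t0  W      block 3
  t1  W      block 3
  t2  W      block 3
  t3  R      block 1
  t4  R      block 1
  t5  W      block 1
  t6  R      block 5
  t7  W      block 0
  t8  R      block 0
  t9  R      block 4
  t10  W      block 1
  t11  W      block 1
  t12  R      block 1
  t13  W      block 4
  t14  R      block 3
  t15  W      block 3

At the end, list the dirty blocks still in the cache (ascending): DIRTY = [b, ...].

DIRTY = [3, 4]

  0 | W B3 → L0 miss [D]
  1 | W B3 → L0 hit [D]
  2 | W B3 → L0 hit [D]
  3 | R B1 → L1 miss [-]
  4 | R B1 → L1 hit [-]
  5 | W B1 → L1 hit [D]
  6 | R B5 → L2 miss [-]
  7 | W B0 → L0 miss wb→B3 [D]
  8 | R B0 → L0 hit [D]
  9 | R B4 → L1 miss wb→B1 [-]
  10 | W B1 → L1 miss [D]
  11 | W B1 → L1 hit [D]
  12 | R B1 → L1 hit [D]
  13 | W B4 → L1 miss wb→B1 [D]
  14 | R B3 → L0 miss wb→B0 [-]
  15 | W B3 → L0 hit [D]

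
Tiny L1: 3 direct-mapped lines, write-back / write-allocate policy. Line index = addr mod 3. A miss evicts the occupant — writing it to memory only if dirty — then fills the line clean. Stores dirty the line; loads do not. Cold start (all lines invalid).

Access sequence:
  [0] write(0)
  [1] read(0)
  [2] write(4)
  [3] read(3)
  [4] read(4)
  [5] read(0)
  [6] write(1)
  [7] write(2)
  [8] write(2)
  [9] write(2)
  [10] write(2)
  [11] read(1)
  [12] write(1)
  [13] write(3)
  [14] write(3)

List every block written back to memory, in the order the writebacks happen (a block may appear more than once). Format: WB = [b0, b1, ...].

  0 | W B0 → L0 miss [D]
  1 | R B0 → L0 hit [D]
  2 | W B4 → L1 miss [D]
  3 | R B3 → L0 miss wb→B0 [-]
  4 | R B4 → L1 hit [D]
  5 | R B0 → L0 miss [-]
  6 | W B1 → L1 miss wb→B4 [D]
  7 | W B2 → L2 miss [D]
  8 | W B2 → L2 hit [D]
  9 | W B2 → L2 hit [D]
  10 | W B2 → L2 hit [D]
  11 | R B1 → L1 hit [D]
  12 | W B1 → L1 hit [D]
  13 | W B3 → L0 miss [D]
  14 | W B3 → L0 hit [D]

WB = [0, 4]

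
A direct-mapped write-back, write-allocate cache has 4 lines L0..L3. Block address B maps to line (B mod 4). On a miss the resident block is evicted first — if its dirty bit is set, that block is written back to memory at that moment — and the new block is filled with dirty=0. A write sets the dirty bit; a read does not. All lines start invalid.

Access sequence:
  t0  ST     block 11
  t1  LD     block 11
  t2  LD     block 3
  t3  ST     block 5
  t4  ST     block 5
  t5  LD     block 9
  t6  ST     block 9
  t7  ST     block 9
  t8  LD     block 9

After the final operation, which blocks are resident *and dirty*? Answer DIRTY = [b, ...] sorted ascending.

DIRTY = [9]

0: W B11 -> L3 miss  d=D]
1: R B11 -> L3 hit  d=D]
2: R B3 -> L3 miss wb->B11  d=-]
3: W B5 -> L1 miss  d=D]
4: W B5 -> L1 hit  d=D]
5: R B9 -> L1 miss wb->B5  d=-]
6: W B9 -> L1 hit  d=D]
7: W B9 -> L1 hit  d=D]
8: R B9 -> L1 hit  d=D]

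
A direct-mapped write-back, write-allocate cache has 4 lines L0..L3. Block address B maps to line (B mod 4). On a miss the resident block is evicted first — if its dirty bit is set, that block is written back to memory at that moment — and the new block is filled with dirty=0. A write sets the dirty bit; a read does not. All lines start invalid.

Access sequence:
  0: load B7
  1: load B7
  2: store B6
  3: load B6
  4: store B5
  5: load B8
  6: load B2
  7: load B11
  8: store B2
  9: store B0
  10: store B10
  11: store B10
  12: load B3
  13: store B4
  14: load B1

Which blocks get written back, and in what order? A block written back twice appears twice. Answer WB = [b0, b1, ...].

WB = [6, 2, 0, 5]

0: R B7 -> L3 miss  d=-]
1: R B7 -> L3 hit  d=-]
2: W B6 -> L2 miss  d=D]
3: R B6 -> L2 hit  d=D]
4: W B5 -> L1 miss  d=D]
5: R B8 -> L0 miss  d=-]
6: R B2 -> L2 miss wb->B6  d=-]
7: R B11 -> L3 miss  d=-]
8: W B2 -> L2 hit  d=D]
9: W B0 -> L0 miss  d=D]
10: W B10 -> L2 miss wb->B2  d=D]
11: W B10 -> L2 hit  d=D]
12: R B3 -> L3 miss  d=-]
13: W B4 -> L0 miss wb->B0  d=D]
14: R B1 -> L1 miss wb->B5  d=-]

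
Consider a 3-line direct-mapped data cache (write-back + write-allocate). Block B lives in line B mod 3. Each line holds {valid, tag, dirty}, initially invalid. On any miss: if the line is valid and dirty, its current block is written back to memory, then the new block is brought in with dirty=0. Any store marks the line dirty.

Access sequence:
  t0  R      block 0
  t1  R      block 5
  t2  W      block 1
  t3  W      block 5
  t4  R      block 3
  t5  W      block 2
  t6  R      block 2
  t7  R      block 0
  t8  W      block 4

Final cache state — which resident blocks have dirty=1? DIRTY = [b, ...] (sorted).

  0 | R B0 → L0 miss [-]
  1 | R B5 → L2 miss [-]
  2 | W B1 → L1 miss [D]
  3 | W B5 → L2 hit [D]
  4 | R B3 → L0 miss [-]
  5 | W B2 → L2 miss wb→B5 [D]
  6 | R B2 → L2 hit [D]
  7 | R B0 → L0 miss [-]
  8 | W B4 → L1 miss wb→B1 [D]

DIRTY = [2, 4]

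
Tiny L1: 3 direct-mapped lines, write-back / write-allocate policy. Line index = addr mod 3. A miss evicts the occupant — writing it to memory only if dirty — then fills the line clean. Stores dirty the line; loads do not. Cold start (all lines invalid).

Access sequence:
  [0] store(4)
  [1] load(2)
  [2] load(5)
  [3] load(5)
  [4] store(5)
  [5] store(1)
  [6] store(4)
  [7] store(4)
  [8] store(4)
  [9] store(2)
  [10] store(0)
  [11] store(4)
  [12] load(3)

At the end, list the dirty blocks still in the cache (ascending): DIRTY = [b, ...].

  0 | W B4 → L1 miss [D]
  1 | R B2 → L2 miss [-]
  2 | R B5 → L2 miss [-]
  3 | R B5 → L2 hit [-]
  4 | W B5 → L2 hit [D]
  5 | W B1 → L1 miss wb→B4 [D]
  6 | W B4 → L1 miss wb→B1 [D]
  7 | W B4 → L1 hit [D]
  8 | W B4 → L1 hit [D]
  9 | W B2 → L2 miss wb→B5 [D]
  10 | W B0 → L0 miss [D]
  11 | W B4 → L1 hit [D]
  12 | R B3 → L0 miss wb→B0 [-]

DIRTY = [2, 4]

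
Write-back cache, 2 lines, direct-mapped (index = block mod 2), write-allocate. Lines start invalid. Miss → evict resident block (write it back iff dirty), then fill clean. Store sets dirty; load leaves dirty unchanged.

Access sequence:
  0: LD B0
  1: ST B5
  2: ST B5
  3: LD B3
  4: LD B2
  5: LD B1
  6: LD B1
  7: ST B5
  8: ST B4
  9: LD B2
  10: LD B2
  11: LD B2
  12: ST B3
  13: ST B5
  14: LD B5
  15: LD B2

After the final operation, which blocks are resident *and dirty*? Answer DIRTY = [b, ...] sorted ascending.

DIRTY = [5]

0: R B0 -> L0 miss  d=-]
1: W B5 -> L1 miss  d=D]
2: W B5 -> L1 hit  d=D]
3: R B3 -> L1 miss wb->B5  d=-]
4: R B2 -> L0 miss  d=-]
5: R B1 -> L1 miss  d=-]
6: R B1 -> L1 hit  d=-]
7: W B5 -> L1 miss  d=D]
8: W B4 -> L0 miss  d=D]
9: R B2 -> L0 miss wb->B4  d=-]
10: R B2 -> L0 hit  d=-]
11: R B2 -> L0 hit  d=-]
12: W B3 -> L1 miss wb->B5  d=D]
13: W B5 -> L1 miss wb->B3  d=D]
14: R B5 -> L1 hit  d=D]
15: R B2 -> L0 hit  d=-]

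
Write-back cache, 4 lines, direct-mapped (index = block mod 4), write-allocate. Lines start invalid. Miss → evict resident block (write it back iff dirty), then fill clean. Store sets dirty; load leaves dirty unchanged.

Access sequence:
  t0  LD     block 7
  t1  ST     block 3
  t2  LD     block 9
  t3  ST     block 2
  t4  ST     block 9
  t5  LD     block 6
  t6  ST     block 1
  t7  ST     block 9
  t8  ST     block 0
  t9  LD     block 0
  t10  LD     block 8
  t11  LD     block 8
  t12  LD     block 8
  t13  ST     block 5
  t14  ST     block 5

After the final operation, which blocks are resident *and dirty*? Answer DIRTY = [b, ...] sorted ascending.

0: R B7 -> L3 miss  d=-]
1: W B3 -> L3 miss  d=D]
2: R B9 -> L1 miss  d=-]
3: W B2 -> L2 miss  d=D]
4: W B9 -> L1 hit  d=D]
5: R B6 -> L2 miss wb->B2  d=-]
6: W B1 -> L1 miss wb->B9  d=D]
7: W B9 -> L1 miss wb->B1  d=D]
8: W B0 -> L0 miss  d=D]
9: R B0 -> L0 hit  d=D]
10: R B8 -> L0 miss wb->B0  d=-]
11: R B8 -> L0 hit  d=-]
12: R B8 -> L0 hit  d=-]
13: W B5 -> L1 miss wb->B9  d=D]
14: W B5 -> L1 hit  d=D]

DIRTY = [3, 5]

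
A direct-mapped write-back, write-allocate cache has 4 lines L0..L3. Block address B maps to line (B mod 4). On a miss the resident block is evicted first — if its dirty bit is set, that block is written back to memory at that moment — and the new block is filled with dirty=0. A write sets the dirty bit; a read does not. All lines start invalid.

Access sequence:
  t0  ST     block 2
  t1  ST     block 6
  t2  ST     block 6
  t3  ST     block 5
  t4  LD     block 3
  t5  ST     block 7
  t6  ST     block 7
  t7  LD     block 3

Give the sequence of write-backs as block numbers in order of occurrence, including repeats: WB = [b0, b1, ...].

0: W B2 -> L2 miss  d=D]
1: W B6 -> L2 miss wb->B2  d=D]
2: W B6 -> L2 hit  d=D]
3: W B5 -> L1 miss  d=D]
4: R B3 -> L3 miss  d=-]
5: W B7 -> L3 miss  d=D]
6: W B7 -> L3 hit  d=D]
7: R B3 -> L3 miss wb->B7  d=-]

WB = [2, 7]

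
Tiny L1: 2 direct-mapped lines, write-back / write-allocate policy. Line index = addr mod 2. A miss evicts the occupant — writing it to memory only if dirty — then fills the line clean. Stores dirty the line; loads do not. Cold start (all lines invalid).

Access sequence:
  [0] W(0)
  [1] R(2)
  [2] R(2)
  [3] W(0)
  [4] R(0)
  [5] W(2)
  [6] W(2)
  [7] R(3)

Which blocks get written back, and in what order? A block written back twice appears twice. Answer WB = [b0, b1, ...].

  0 | W B0 → L0 miss [D]
  1 | R B2 → L0 miss wb→B0 [-]
  2 | R B2 → L0 hit [-]
  3 | W B0 → L0 miss [D]
  4 | R B0 → L0 hit [D]
  5 | W B2 → L0 miss wb→B0 [D]
  6 | W B2 → L0 hit [D]
  7 | R B3 → L1 miss [-]

WB = [0, 0]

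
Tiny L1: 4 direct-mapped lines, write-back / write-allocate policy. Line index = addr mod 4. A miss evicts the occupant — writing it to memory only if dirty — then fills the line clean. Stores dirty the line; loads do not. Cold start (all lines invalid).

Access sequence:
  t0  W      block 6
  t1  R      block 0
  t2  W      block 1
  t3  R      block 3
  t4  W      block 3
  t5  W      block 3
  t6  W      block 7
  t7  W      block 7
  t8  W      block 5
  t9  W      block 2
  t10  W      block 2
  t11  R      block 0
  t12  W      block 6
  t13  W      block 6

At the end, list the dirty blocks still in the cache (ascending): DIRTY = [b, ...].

DIRTY = [5, 6, 7]

0: W B6 → L2 miss [D]
1: R B0 → L0 miss [-]
2: W B1 → L1 miss [D]
3: R B3 → L3 miss [-]
4: W B3 → L3 hit [D]
5: W B3 → L3 hit [D]
6: W B7 → L3 miss wb→B3 [D]
7: W B7 → L3 hit [D]
8: W B5 → L1 miss wb→B1 [D]
9: W B2 → L2 miss wb→B6 [D]
10: W B2 → L2 hit [D]
11: R B0 → L0 hit [-]
12: W B6 → L2 miss wb→B2 [D]
13: W B6 → L2 hit [D]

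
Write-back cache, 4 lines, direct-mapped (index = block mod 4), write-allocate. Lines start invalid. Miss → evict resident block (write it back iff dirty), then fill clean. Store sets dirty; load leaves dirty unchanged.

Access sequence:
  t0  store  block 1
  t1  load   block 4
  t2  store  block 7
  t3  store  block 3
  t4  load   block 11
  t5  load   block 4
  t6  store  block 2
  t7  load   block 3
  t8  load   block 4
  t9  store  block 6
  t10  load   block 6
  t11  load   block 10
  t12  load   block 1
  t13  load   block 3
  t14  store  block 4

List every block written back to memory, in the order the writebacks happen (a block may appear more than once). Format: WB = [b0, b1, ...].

WB = [7, 3, 2, 6]

0: W B1 -> L1 miss  d=D]
1: R B4 -> L0 miss  d=-]
2: W B7 -> L3 miss  d=D]
3: W B3 -> L3 miss wb->B7  d=D]
4: R B11 -> L3 miss wb->B3  d=-]
5: R B4 -> L0 hit  d=-]
6: W B2 -> L2 miss  d=D]
7: R B3 -> L3 miss  d=-]
8: R B4 -> L0 hit  d=-]
9: W B6 -> L2 miss wb->B2  d=D]
10: R B6 -> L2 hit  d=D]
11: R B10 -> L2 miss wb->B6  d=-]
12: R B1 -> L1 hit  d=D]
13: R B3 -> L3 hit  d=-]
14: W B4 -> L0 hit  d=D]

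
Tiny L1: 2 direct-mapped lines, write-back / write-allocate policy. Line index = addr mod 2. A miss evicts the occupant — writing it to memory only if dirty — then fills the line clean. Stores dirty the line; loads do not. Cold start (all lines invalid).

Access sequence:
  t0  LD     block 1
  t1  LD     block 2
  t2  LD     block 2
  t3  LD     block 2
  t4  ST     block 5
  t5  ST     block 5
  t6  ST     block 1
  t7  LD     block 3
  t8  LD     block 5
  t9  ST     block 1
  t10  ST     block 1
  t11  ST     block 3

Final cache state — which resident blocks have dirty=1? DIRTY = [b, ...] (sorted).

DIRTY = [3]

0: R B1 -> L1 miss  d=-]
1: R B2 -> L0 miss  d=-]
2: R B2 -> L0 hit  d=-]
3: R B2 -> L0 hit  d=-]
4: W B5 -> L1 miss  d=D]
5: W B5 -> L1 hit  d=D]
6: W B1 -> L1 miss wb->B5  d=D]
7: R B3 -> L1 miss wb->B1  d=-]
8: R B5 -> L1 miss  d=-]
9: W B1 -> L1 miss  d=D]
10: W B1 -> L1 hit  d=D]
11: W B3 -> L1 miss wb->B1  d=D]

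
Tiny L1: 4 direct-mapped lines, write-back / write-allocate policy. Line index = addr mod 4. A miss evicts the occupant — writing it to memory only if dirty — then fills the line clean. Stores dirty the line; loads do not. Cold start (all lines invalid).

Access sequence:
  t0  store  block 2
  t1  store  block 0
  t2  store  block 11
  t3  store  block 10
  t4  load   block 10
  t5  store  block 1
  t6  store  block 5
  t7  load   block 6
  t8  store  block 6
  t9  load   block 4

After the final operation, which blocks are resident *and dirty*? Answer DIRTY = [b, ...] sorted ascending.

0: W B2 -> L2 miss  d=D]
1: W B0 -> L0 miss  d=D]
2: W B11 -> L3 miss  d=D]
3: W B10 -> L2 miss wb->B2  d=D]
4: R B10 -> L2 hit  d=D]
5: W B1 -> L1 miss  d=D]
6: W B5 -> L1 miss wb->B1  d=D]
7: R B6 -> L2 miss wb->B10  d=-]
8: W B6 -> L2 hit  d=D]
9: R B4 -> L0 miss wb->B0  d=-]

DIRTY = [5, 6, 11]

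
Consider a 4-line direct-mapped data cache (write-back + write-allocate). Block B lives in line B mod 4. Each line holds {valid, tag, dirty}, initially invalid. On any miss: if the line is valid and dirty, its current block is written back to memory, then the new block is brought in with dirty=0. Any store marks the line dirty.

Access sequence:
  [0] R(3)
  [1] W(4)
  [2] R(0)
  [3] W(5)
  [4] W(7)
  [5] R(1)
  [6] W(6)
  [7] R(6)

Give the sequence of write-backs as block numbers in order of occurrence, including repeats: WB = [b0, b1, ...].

WB = [4, 5]

0: R B3 → L3 miss [-]
1: W B4 → L0 miss [D]
2: R B0 → L0 miss wb→B4 [-]
3: W B5 → L1 miss [D]
4: W B7 → L3 miss [D]
5: R B1 → L1 miss wb→B5 [-]
6: W B6 → L2 miss [D]
7: R B6 → L2 hit [D]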